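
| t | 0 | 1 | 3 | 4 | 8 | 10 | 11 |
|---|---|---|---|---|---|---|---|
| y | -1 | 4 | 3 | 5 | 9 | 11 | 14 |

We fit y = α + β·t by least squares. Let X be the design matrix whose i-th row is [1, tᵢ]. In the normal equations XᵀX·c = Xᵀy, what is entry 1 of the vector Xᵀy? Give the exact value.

Entry 1 ↔ basis 1, so (Xᵀy)_{1} = Σᵢ yᵢ = (1)·(-1) + (1)·(4) + (1)·(3) + (1)·(5) + (1)·(9) + (1)·(11) + (1)·(14) = 45.

45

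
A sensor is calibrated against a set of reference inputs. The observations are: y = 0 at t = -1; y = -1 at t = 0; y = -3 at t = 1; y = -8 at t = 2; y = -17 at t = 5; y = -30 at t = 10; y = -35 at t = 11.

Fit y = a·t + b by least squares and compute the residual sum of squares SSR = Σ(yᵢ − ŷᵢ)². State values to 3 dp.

Normal-equation sums: Σt·t = 252, Σt = 28, Σ1 = 7.
Moment sums: Σt·y = -789, Σy = -94.
So AᵀA·[a, b]ᵀ = Aᵀy: [[252, 28]; [28, 7]]·[a, b]ᵀ = [-789, -94]ᵀ.
Δ = 252·7 − 28² = 980.
a = ((-789)·7 − 28·(-94))/980 = -59/20; b = (252·(-94) − 28·(-789))/980 = -57/35.
Residuals: -37/28, 22/35, 221/140, -33/70, -87/140, 79/70, -129/140; SSR = 1031/140.

SSR = 7.364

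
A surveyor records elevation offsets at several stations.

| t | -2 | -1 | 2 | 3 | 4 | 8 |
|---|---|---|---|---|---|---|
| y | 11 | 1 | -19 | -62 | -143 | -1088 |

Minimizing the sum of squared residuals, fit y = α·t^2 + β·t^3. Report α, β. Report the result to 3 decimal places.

α = -0.912, β = -2.011

Compute the Gram sums: Σt^2·t^2 = 4466, Σt^2·t^3 = 34034, Σt^3·t^3 = 267098.
Right-hand side: Σt^2·y = -72509, Σt^3·y = -568123.
Δ = 4466·267098 − 34034² = 34546512.
α = ((-72509)·267098 − 34034·(-568123))/34546512 = -605975/664356; β = (4466·(-568123) − 34034·(-72509))/34546512 = -225539/112164.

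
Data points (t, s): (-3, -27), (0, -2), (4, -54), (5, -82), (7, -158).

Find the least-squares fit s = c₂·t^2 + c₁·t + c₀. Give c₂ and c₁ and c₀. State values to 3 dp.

c₂ = -3.077, c₁ = -0.758, c₀ = -1.712

Entries of AᵀA: Σt^2·t^2 = 3363, Σt^2·t = 505, Σt^2 = 99, Σt·t = 99, Σt = 13, Σ1 = 5.
Moment sums: Σt^2·s = -10899, Σt·s = -1651, Σs = -323.
Solving the 3×3 system (Gaussian elimination) gives c₂ = -115977/37696, c₁ = -28575/37696, c₀ = -32261/18848.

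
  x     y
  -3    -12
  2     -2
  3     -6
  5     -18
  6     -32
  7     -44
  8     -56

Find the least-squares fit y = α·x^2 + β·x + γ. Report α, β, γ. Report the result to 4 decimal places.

α = -1.0238, β = 1.0238, γ = 0.2857

From the data, Σx^2·x^2 = 8596, Σx^2·x = 1204, Σx^2 = 196, Σx·x = 196, Σx = 28, Σ1 = 7.
Right-hand side: Σx^2·y = -7512, Σx·y = -1024, Σy = -170.
So MᵀM·[α, β, γ]ᵀ = Mᵀy: [[8596, 1204, 196]; [1204, 196, 28]; [196, 28, 7]]·[α, β, γ]ᵀ = [-7512, -1024, -170]ᵀ.
Row-reducing yields α = -43/42, β = 43/42, γ = 2/7.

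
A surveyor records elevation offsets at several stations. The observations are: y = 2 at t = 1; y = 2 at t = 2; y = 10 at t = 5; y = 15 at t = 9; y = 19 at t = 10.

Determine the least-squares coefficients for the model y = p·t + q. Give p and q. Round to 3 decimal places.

AᵀA·[p, q]ᵀ = Aᵀy reads: 211·p + 27·q = 381;  27·p + 5·q = 48.
Eliminating q: 5·(row 1) − 27·(row 2) gives 326·p = 5·381 − 27·48 = 609, so p = 609/326.
Then q = (48 − 27·(609/326))/5 = -159/326.

p = 1.868, q = -0.488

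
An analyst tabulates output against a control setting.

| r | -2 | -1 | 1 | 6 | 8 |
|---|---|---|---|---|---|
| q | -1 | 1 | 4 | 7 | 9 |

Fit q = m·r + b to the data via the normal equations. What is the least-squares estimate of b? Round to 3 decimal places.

b = 1.793

The normal system MᵀM·[m, b]ᵀ = Mᵀq is [[106, 12]; [12, 5]]·[m, b]ᵀ = [119, 20]ᵀ.
Eliminating b: 5·(row 1) − 12·(row 2) gives 386·m = 5·119 − 12·20 = 355, so m = 355/386.
Then b = (20 − 12·(355/386))/5 = 346/193.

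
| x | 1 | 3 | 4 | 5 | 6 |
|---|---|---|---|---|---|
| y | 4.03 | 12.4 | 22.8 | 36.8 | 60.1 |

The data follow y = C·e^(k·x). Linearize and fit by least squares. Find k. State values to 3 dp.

k = 0.544

Let Y = ln y. Fitting Y = k·x + ln C by least squares:
XᵀX = [[87.0000, 19.0000]; [19.0000, 5]], rhs = [64.0574, 14.7397]ᵀ  (here Σx = 19.0000, Σ(x)² = 87.0000, Σln y = 14.7397, Σx·ln y = 64.0574).
Solving (det = 74.0000): k = 0.54368, ln C = 0.88196.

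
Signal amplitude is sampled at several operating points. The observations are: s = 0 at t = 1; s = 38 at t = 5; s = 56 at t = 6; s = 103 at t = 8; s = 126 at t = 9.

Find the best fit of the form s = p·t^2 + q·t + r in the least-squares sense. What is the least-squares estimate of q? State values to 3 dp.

The normal equations are: 12579·p + 1583·q + 207·r = 19764;  1583·p + 207·q + 29·r = 2484;  207·p + 29·q + 5·r = 323.
(Σt^2·t^2 = 12579, Σt^2·t = 1583, Σt^2 = 207, Σt·t = 207, Σt = 29, Σ1 = 5, Σt^2·s = 19764, Σt·s = 2484, Σs = 323.)
Inverting the 3×3 Gram matrix, [p, q, r]ᵀ = [36271/23318, 9483/23318, -25139/11659]ᵀ.

q = 0.407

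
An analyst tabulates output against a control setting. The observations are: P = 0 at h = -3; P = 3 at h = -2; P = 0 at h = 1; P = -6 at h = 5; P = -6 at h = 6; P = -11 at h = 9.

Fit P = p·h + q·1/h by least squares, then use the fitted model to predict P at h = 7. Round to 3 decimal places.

The normal system XᵀX·[p, q]ᵀ = XᵀP is [[156, 6]; [6, 5837/4050]]·[p, q]ᵀ = [-171, -443/90]ᵀ.
Δ = 156·(5837/4050) − 6² = 127462/675.
p = ((-171)·(5837/4050) − 6·(-443/90))/(127462/675) = -292839/254924; q = (156·(-443/90) − 6·(-171))/(127462/675) = 87120/63731.
At h = 7: P̂ = (-292839/254924)·(7) + (87120/63731)·(1/7) = -14000631/1784468.

P̂ = -7.846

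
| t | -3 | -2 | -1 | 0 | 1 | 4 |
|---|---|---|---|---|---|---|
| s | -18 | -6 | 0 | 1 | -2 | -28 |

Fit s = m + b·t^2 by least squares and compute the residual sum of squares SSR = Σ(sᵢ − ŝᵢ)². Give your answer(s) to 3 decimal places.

SSR = 7.618

Compute the Gram sums: Σ1 = 6, Σt^2 = 31, Σt^2·t^2 = 355.
Moment sums: Σs = -53, Σt^2·s = -636.
Eliminating b: 355·(row 1) − 31·(row 2) gives 1169·m = 355·(-53) − 31·(-636) = 901, so m = 901/1169.
Then b = ((-636) − 31·(901/1169))/355 = -2173/1169.
Residuals: -2386/1169, 111/167, 1272/1169, 268/1169, -1066/1169, 1135/1169; SSR = 8906/1169.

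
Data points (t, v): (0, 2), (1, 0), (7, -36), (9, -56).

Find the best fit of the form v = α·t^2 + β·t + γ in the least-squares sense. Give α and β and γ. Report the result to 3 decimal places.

α = -0.517, β = -1.816, γ = 2.144

The normal equations are: 8963·α + 1073·β + 131·γ = -6300;  1073·α + 131·β + 17·γ = -756;  131·α + 17·β + 4·γ = -90.
Row-reducing yields α = -46/89, β = -808/445, γ = 954/445.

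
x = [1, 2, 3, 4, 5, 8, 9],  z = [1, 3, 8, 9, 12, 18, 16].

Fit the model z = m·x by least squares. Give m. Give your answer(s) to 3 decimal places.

Forming MᵀM = [[200]] and Mᵀz = [415]ᵀ gives MᵀM·[m]ᵀ = Mᵀz.
Hence m = 415 / 200 ≈ 2.075.

m = 2.075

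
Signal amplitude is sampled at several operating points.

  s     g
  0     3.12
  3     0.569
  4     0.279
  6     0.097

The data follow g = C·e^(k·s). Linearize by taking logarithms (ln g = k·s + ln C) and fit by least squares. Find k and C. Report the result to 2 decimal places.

Linearized form: ln g = k·s + ln C. From the 4 transformed points,
XᵀX = [[61.0000, 13.0000]; [13.0000, 4]], rhs = [-20.7961, -3.0356]ᵀ  (here Σs = 13.0000, Σ(s)² = 61.0000, Σln g = -3.0356, Σs·ln g = -20.7961).
Solving (det = 75.0000): k = -0.58295, ln C = 1.13567, so C = exp(1.13567) = 3.11327.

k = -0.58, C = 3.11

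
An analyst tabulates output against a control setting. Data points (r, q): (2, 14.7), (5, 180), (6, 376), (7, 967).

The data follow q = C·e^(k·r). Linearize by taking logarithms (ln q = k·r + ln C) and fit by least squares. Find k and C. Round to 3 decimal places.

k = 0.830, C = 2.782

Linearized form: ln q = k·r + ln C. From the 4 transformed points,
Sums: Σr = 20.0000, Σ(r)² = 114.0000, Σln q = 20.6846, Σr·ln q = 115.0374.
Normal system: [[114.0000, 20.0000]; [20.0000, 4]]·[k, ln C]ᵀ = [115.0374, 20.6846]ᵀ.
Δ = 114.0000·4 − (20.0000)² = 56.0000; k = (115.0374·4 − 20.0000·20.6846)/56.0000 = 0.82960, ln C = (114.0000·20.6846 − 20.0000·115.0374)/56.0000 = 1.02313, so C = exp(1.02313) = 2.78190.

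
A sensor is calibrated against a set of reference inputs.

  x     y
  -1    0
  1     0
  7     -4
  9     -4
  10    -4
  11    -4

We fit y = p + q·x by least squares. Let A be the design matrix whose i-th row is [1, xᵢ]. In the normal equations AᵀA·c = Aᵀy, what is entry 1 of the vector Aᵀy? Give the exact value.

Entry 1 ↔ basis 1, so (Aᵀy)_{1} = Σᵢ yᵢ = (1)·(0) + (1)·(0) + (1)·(-4) + (1)·(-4) + (1)·(-4) + (1)·(-4) = -16.

-16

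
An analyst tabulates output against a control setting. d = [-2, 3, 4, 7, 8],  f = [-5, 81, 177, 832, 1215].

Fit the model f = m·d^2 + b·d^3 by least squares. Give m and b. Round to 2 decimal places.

m = 3.02, b = 2.00

From the data, Σd^2·d^2 = 6850, Σd^2·d^3 = 50810, Σd^3·d^3 = 384682.
And Σd^2·f = 122069, Σd^3·f = 921011.
Δ = 6850·384682 − 50810² = 53415600.
m = (122069·384682 − 50810·921011)/53415600 = 40294537/13353900; b = (6850·921011 − 50810·122069)/53415600 = 5329973/2670780.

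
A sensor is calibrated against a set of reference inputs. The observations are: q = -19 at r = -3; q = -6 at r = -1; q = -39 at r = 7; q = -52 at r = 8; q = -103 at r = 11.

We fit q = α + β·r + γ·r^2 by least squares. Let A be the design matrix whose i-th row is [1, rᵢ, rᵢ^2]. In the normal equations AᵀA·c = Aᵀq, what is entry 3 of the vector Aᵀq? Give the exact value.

Entry 3 ↔ basis r^2, so (Aᵀq)_{3} = Σᵢ (r^2)·qᵢ = (9)·(-19) + (1)·(-6) + (49)·(-39) + (64)·(-52) + (121)·(-103) = -17879.

-17879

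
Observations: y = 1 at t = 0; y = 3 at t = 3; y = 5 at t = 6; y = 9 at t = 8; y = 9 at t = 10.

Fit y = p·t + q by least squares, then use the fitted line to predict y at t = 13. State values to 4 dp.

ŷ = 12.0380

Entries of XᵀX: Σt·t = 209, Σt = 27, Σ1 = 5.
Right-hand side: Σt·y = 201, Σy = 27.
det = 209·5 − 27² = 316.
p = (201·5 − 27·27)/316 = 69/79; q = (209·27 − 27·201)/316 = 54/79.
At t = 13: ŷ = (69/79)·(13) + (54/79)·(1) = 951/79.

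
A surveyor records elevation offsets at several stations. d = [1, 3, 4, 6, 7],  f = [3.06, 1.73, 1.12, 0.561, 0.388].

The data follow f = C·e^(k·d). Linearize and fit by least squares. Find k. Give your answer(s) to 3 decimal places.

k = -0.349

Let Y = ln f. Fitting Y = k·d + ln C by least squares:
Σd = 21.0000, Σ(d)² = 111.0000, Σln f = 0.2551, Σd·ln f = -6.8794.
Equations: 111.0000·k + 21.0000·ln C = -6.8794;  21.0000·k + 5·ln C = 0.2551.
Slope k = (n·Σd·ln f − Σd·Σln f)/(n·Σ(d)² − (Σd)²) = (5·-6.8794 − 21.0000·0.2551)/114.0000 = -0.34871; ln C = (Σln f − k·Σd)/n = 1.51562.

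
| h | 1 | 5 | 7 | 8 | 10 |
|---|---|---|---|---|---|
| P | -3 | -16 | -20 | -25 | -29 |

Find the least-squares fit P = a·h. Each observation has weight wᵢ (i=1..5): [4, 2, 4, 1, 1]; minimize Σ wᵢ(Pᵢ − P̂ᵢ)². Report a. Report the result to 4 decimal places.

MᵀWM·[a]ᵀ = MᵀWP reads: 414·a = -1222.
a = (-1222)/414 = -2.95169.

a = -2.9517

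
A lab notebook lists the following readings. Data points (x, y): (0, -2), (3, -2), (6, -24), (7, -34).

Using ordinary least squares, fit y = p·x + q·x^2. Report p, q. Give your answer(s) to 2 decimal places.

p = 2.32, q = -1.03

Entries of MᵀM: Σx·x = 94, Σx·x^2 = 586, Σx^2·x^2 = 3778.
Right-hand side: Σx·y = -388, Σx^2·y = -2548.
Eliminating q: 3778·(row 1) − 586·(row 2) gives 11736·p = 3778·(-388) − 586·(-2548) = 27264, so p = 1136/489.
Then q = ((-2548) − 586·(1136/489))/3778 = -506/489.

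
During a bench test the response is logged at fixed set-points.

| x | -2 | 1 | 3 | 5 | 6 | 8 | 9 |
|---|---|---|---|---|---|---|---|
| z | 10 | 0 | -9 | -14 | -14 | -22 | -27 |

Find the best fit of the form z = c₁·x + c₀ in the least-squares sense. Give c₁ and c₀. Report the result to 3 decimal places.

c₁ = -3.219, c₀ = 2.938

Setting ∂/∂c₁ … = 0 gives: 220·c₁ + 30·c₀ = -620;  30·c₁ + 7·c₀ = -76.
(Σx·x = 220, Σx = 30, Σ1 = 7, Σx·z = -620, Σz = -76.)
Δ = 220·7 − 30² = 640.
c₁ = ((-620)·7 − 30·(-76))/640 = -103/32; c₀ = (220·(-76) − 30·(-620))/640 = 47/16.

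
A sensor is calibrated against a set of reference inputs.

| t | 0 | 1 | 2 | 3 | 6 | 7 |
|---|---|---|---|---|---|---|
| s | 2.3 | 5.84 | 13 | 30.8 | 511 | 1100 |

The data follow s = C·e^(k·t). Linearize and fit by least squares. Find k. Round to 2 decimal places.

k = 0.89

With ln sᵢ as the transformed response and tᵢ as the regressor:
Sums: Σt = 19.0000, Σ(t)² = 99.0000, Σln s = 21.8295, Σt·ln s = 103.6168.
Normal system: [[99.0000, 19.0000]; [19.0000, 6]]·[k, ln C]ᵀ = [103.6168, 21.8295]ᵀ.
Solving (det = 233.0000): k = 0.88815, ln C = 0.82577.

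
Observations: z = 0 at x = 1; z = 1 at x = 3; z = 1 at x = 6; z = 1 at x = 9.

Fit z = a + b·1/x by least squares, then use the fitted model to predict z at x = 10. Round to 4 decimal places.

MᵀM·[a, b]ᵀ = Mᵀz reads: 4·a + (29/18)·b = 3;  (29/18)·a + (373/324)·b = 11/18.
(Σ1 = 4, Σ1/x = 29/18, Σ1/x·1/x = 373/324, Σz = 3, Σ1/x·z = 11/18.)
det = 4·(373/324) − (29/18)² = 217/108.
a = (3·(373/324) − (29/18)·(11/18))/(217/108) = 800/651; b = (4·(11/18) − (29/18)·3)/(217/108) = -258/217.
At x = 10: ẑ = (800/651)·(1) + (-258/217)·(1/10) = 3613/3255.

ẑ = 1.1100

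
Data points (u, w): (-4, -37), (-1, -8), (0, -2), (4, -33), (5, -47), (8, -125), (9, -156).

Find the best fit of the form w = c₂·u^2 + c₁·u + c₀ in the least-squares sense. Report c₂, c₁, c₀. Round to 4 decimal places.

c₂ = -1.9695, c₁ = 0.6998, c₀ = -3.2684

The normal system AᵀA·[c₂, c₁, c₀]ᵀ = Aᵀw is [[11795, 1365, 203]; [1365, 203, 21]; [203, 21, 7]]·[c₂, c₁, c₀]ᵀ = [-22939, -2615, -408]ᵀ.
Row-reducing yields c₂ = -8989/4564, c₁ = 1597/2282, c₀ = -2131/652.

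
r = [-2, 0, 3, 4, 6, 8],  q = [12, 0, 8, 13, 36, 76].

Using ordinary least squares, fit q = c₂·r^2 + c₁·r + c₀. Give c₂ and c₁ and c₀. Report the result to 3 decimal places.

c₂ = 1.510, c₁ = -2.775, c₀ = 0.486

Forming XᵀX = [[5745, 811, 129]; [811, 129, 19]; [129, 19, 6]] and Xᵀq = [6488, 876, 145]ᵀ gives XᵀX·[c₂, c₁, c₀]ᵀ = Xᵀq.
Row-reducing yields c₂ = 13763/9114, c₁ = -8429/3038, c₀ = 2213/4557.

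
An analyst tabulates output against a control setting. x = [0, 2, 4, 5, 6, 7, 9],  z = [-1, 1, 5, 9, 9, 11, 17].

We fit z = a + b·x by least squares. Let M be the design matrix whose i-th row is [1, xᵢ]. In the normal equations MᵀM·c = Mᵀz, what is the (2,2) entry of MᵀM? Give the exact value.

Row 2 ↔ basis x, column 2 ↔ basis x, so (MᵀM)_{2,2} = Σᵢ (x)·(x) = (0)·(0) + (2)·(2) + (4)·(4) + (5)·(5) + (6)·(6) + (7)·(7) + (9)·(9) = 211.

211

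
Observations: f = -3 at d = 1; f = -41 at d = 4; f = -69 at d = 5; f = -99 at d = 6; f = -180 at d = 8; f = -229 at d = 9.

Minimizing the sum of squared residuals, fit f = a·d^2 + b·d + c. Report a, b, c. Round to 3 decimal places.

a = -3.018, b = 1.874, c = -1.619

The normal system XᵀX·[a, b, c]ᵀ = Xᵀf is [[12835, 1647, 223]; [1647, 223, 33]; [223, 33, 6]]·[a, b, c]ᵀ = [-36017, -4607, -621]ᵀ.
Solving the 3×3 system (Gaussian elimination) gives a = -107517/35620, b = 66739/35620, c = -28843/17810.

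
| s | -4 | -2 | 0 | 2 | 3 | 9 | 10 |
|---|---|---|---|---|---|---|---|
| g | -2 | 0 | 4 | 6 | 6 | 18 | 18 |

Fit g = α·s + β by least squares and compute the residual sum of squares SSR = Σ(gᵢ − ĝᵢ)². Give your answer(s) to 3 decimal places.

Entries of XᵀX: Σs·s = 214, Σs = 18, Σ1 = 7.
And Σs·g = 380, Σg = 50.
det = 214·7 − 18² = 1174.
α = (380·7 − 18·50)/1174 = 880/587; β = (214·50 − 18·380)/1174 = 1930/587.
Residuals: 416/587, -170/587, 418/587, -168/587, -1048/587, 716/587, -164/587; SSR = 3480/587.

SSR = 5.928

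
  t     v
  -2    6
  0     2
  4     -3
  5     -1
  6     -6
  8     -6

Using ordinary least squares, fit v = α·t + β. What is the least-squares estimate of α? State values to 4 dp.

MᵀM·[α, β]ᵀ = Mᵀv reads: 145·α + 21·β = -113;  21·α + 6·β = -8.
Eliminating β: 6·(row 1) − 21·(row 2) gives 429·α = 6·(-113) − 21·(-8) = -510, so α = -170/143.
Then β = ((-8) − 21·(-170/143))/6 = 1213/429.

α = -1.1888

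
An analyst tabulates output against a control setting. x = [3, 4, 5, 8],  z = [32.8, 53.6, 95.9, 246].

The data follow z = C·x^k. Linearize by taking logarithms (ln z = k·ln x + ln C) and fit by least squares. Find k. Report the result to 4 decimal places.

Linearized form: ln z = k·ln x + ln C. From the 4 transformed points,
XᵀX = [[10.0431, 6.1738]; [6.1738, 4]], rhs = [28.1466, 17.5406]ᵀ  (here Σln x = 6.1738, Σ(ln x)² = 10.0431, Σln z = 17.5406, Σln x·ln z = 28.1466).
Slope k = (n·Σln x·ln z − Σln x·Σln z)/(n·Σ(ln x)² − (Σln x)²) = (4·28.1466 − 6.1738·17.5406)/2.0569 = 2.08782; ln C = (Σln z − k·Σln x)/n = 1.16272.

k = 2.0878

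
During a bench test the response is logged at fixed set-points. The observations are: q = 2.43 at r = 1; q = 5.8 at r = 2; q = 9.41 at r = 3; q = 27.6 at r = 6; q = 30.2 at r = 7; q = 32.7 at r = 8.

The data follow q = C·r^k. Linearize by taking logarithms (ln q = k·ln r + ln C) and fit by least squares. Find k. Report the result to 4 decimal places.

k = 1.2977

Let Y = ln q. Fitting Y = k·ln r + ln C by least squares:
XᵀX = [[13.0084, 7.6089]; [7.6089, 6]], rhs = [23.5092, 15.1006]ᵀ  (here Σln r = 7.6089, Σ(ln r)² = 13.0084, Σln q = 15.1006, Σln r·ln q = 23.5092).
Δ = 13.0084·6 − (7.6089)² = 20.1558; k = (23.5092·6 − 7.6089·15.1006)/20.1558 = 1.29773, ln C = (13.0084·15.1006 − 7.6089·23.5092)/20.1558 = 0.87104.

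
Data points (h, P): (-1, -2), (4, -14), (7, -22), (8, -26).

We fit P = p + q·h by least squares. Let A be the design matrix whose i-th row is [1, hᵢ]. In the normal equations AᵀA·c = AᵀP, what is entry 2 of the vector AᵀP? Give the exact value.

Entry 2 ↔ basis h, so (AᵀP)_{2} = Σᵢ (h)·Pᵢ = (-1)·(-2) + (4)·(-14) + (7)·(-22) + (8)·(-26) = -416.

-416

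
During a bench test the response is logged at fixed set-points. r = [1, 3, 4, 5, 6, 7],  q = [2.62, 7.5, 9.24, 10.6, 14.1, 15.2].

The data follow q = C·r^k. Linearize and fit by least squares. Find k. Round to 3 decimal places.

Let Y = ln q. Fitting Y = k·ln r + ln C by least squares:
Over the data: Σln r = 7.8320, Σ(ln r)² = 12.7160, Σln q = 12.9299, Σln r·ln q = 19.1324.
Normal system: [[12.7160, 7.8320]; [7.8320, 6]]·[k, ln C]ᵀ = [19.1324, 12.9299]ᵀ.
Slope k = (n·Σln r·ln q − Σln r·Σln q)/(n·Σ(ln r)² − (Σln r)²) = (6·19.1324 − 7.8320·12.9299)/14.9557 = 0.90448; ln C = (Σln q − k·Σln r)/n = 0.97434.

k = 0.904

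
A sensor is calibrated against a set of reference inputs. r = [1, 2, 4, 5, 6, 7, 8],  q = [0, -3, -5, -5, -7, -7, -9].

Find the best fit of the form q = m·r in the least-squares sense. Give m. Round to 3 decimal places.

m = -1.097

Normal-equation sums: Σr·r = 195.
Right-hand side: Σr·q = -214.
Normal equations: [[195]]·[m]ᵀ = [-214]ᵀ.
m = (-214)/195 = -1.09744.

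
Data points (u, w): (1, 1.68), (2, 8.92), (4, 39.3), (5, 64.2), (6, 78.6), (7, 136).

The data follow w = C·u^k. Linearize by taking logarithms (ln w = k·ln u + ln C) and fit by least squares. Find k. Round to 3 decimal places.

k = 2.200

Let Y = ln w. Fitting Y = k·ln u + ln C by least squares:
Sums: Σln u = 7.4265, Σ(ln u)² = 11.9895, Σln w = 19.8173, Σln u·ln w = 30.6842.
Normal system: [[11.9895, 7.4265]; [7.4265, 6]]·[k, ln C]ᵀ = [30.6842, 19.8173]ᵀ.
Slope k = (n·Σln u·ln w − Σln u·Σln w)/(n·Σ(ln u)² − (Σln u)²) = (6·30.6842 − 7.4265·19.8173)/16.7835 = 2.20041; ln C = (Σln w − k·Σln u)/n = 0.57931.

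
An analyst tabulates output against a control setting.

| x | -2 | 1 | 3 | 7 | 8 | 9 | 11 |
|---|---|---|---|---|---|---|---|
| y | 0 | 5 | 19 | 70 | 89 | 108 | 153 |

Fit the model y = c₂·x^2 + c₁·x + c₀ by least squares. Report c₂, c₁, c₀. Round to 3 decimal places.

With design matrix A, AᵀA = [[27797, 2935, 329]; [2935, 329, 37]; [329, 37, 7]] and Aᵀy = [36563, 3919, 444]ᵀ.
Inverting the 3×3 Gram matrix, [c₂, c₁, c₀]ᵀ = [249525/251174, 103265/35882, 191564/125587]ᵀ.

c₂ = 0.993, c₁ = 2.878, c₀ = 1.525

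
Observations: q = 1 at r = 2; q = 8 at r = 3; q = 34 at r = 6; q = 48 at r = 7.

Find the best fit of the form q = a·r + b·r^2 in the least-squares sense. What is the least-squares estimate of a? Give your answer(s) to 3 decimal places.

a = -1.153

Compute the Gram sums: Σr·r = 98, Σr·r^2 = 594, Σr^2·r^2 = 3794.
Moment sums: Σr·q = 566, Σr^2·q = 3652.
MᵀM·[a, b]ᵀ = Mᵀq becomes [[98, 594]; [594, 3794]]·[a, b]ᵀ = [566, 3652]ᵀ.
Determinant 98·3794 − 594² = 18976.
a = (566·3794 − 594·3652)/18976 = -5471/4744; b = (98·3652 − 594·566)/18976 = 5423/4744.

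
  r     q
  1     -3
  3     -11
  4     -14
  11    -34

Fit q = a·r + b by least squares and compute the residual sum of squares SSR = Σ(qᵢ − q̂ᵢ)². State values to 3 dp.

SSR = 2.722

Sums needed: Σr·r = 147, Σr = 19, Σ1 = 4.
For Xᵀq: Σr·q = -466, Σq = -62.
So XᵀX·[a, b]ᵀ = Xᵀq: [[147, 19]; [19, 4]]·[a, b]ᵀ = [-466, -62]ᵀ.
Eliminating b: 4·(row 1) − 19·(row 2) gives 227·a = 4·(-466) − 19·(-62) = -686, so a = -686/227.
Then b = ((-62) − 19·(-686/227))/4 = -260/227.
Residuals: 265/227, -179/227, -174/227, 88/227; SSR = 618/227.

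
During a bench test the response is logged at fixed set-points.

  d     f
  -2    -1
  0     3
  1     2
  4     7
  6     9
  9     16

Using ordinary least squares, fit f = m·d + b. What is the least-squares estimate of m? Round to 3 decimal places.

The normal system XᵀX·[m, b]ᵀ = Xᵀf is [[138, 18]; [18, 6]]·[m, b]ᵀ = [230, 36]ᵀ.
Determinant 138·6 − 18² = 504.
m = (230·6 − 18·36)/504 = 61/42; b = (138·36 − 18·230)/504 = 23/14.

m = 1.452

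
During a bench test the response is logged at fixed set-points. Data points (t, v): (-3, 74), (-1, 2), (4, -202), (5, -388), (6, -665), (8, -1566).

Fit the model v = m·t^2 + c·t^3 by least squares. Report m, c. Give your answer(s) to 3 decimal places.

m = -0.653, c = -2.976

The normal system AᵀA·[m, c]ᵀ = Aᵀv is [[6355, 44449]; [44449, 329251]]·[m, c]ᵀ = [-136428, -1008860]ᵀ.
Δ = 6355·329251 − 44449² = 116676504.
m = ((-136428)·329251 − 44449·(-1008860))/116676504 = -9529661/14584563; c = (6355·(-1008860) − 44449·(-136428))/116676504 = -43402141/14584563.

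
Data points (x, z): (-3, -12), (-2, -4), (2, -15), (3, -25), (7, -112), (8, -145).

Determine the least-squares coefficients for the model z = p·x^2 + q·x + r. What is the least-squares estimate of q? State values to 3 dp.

The normal system MᵀM·[p, q, r]ᵀ = Mᵀz is [[6691, 855, 139]; [855, 139, 15]; [139, 15, 6]]·[p, q, r]ᵀ = [-15177, -2005, -313]ᵀ.
Row-reducing yields p = -68/35, q = -473/203, r = -1352/1015.

q = -2.330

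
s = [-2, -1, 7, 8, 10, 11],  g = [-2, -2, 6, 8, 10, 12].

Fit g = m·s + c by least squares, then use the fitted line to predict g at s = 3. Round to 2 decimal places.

ĝ = 2.67

The normal system XᵀX·[m, c]ᵀ = Xᵀg is [[339, 33]; [33, 6]]·[m, c]ᵀ = [344, 32]ᵀ.
Determinant 339·6 − 33² = 945.
m = (344·6 − 33·32)/945 = 16/15; c = (339·32 − 33·344)/945 = -8/15.
At s = 3: ĝ = (16/15)·(3) + (-8/15)·(1) = 8/3.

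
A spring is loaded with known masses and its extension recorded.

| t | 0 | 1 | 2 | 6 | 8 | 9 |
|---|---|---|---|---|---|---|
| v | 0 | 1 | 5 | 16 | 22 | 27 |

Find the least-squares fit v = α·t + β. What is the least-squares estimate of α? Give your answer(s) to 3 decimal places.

α = 2.977

From the data, Σt·t = 186, Σt = 26, Σ1 = 6.
For Mᵀv: Σt·v = 526, Σv = 71.
MᵀM·[α, β]ᵀ = Mᵀv becomes [[186, 26]; [26, 6]]·[α, β]ᵀ = [526, 71]ᵀ.
Δ = 186·6 − 26² = 440.
α = (526·6 − 26·71)/440 = 131/44; β = (186·71 − 26·526)/440 = -47/44.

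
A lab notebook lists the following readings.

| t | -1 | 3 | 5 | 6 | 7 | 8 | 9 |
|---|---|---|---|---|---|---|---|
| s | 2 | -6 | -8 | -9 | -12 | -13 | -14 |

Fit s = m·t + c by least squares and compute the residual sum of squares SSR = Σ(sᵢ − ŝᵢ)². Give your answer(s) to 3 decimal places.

Sums needed: Σt·t = 265, Σt = 37, Σ1 = 7.
Right-hand side: Σt·s = -428, Σs = -60.
Δ = 265·7 − 37² = 486.
m = ((-428)·7 − 37·(-60))/486 = -388/243; c = (265·(-60) − 37·(-428))/486 = -32/243.
Residuals: 130/243, -262/243, 28/243, 173/243, -56/81, -23/243, 122/243; SSR = 658/243.

SSR = 2.708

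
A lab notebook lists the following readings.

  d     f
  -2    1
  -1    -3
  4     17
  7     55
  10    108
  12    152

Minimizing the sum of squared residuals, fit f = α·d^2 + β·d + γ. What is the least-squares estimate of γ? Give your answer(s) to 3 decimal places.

Sums needed: Σd^2·d^2 = 33410, Σd^2·d = 3126, Σd^2 = 314, Σd·d = 314, Σd = 30, Σ1 = 6.
Right-hand side: Σd^2·f = 35656, Σd·f = 3358, Σf = 330.
Normal equations: [[33410, 3126, 314]; [3126, 314, 30]; [314, 30, 6]]·[α, β, γ]ᵀ = [35656, 3358, 330]ᵀ.
Row-reducing yields α = 134121/136180, β = 145751/136180, γ = -128927/68090.

γ = -1.893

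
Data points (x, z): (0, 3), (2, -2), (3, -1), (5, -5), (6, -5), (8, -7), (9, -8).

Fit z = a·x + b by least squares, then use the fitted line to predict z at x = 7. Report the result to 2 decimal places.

AᵀA·[a, b]ᵀ = Aᵀz reads: 219·a + 33·b = -190;  33·a + 7·b = -25.
Δ = 219·7 − 33² = 444.
a = ((-190)·7 − 33·(-25))/444 = -505/444; b = (219·(-25) − 33·(-190))/444 = 265/148.
At x = 7: ẑ = (-505/444)·(7) + (265/148)·(1) = -685/111.

ẑ = -6.17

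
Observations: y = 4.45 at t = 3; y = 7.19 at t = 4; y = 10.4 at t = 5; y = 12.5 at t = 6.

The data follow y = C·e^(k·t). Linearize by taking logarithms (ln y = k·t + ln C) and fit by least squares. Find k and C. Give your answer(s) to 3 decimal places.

Taking logs, ln y = k·t + ln C, so regress ln y on t.
Σt = 18.0000, Σ(t)² = 86.0000, Σln y = 8.3331, Σt·ln y = 39.2329.
Equations: 86.0000·k + 18.0000·ln C = 39.2329;  18.0000·k + 4·ln C = 8.3331.
Solving (det = 20.0000): k = 0.34676, ln C = 0.52287, so C = exp(0.52287) = 1.68686.

k = 0.347, C = 1.687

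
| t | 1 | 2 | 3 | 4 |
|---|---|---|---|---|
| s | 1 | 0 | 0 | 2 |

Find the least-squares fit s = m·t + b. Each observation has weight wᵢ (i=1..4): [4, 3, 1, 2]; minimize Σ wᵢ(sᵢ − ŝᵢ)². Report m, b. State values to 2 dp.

m = 0.25, b = 0.28

Setting ∂/∂m … = 0 gives: 57·m + 21·b = 20;  21·m + 10·b = 8.
Δ = 57·10 − 21² = 129.
m = (20·10 − 21·8)/129 = 32/129; b = (57·8 − 21·20)/129 = 12/43.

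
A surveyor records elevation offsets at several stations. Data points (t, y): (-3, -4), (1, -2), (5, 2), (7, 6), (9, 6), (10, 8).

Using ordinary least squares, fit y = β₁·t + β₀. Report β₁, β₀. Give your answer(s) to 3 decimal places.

With design matrix X, XᵀX = [[265, 29]; [29, 6]] and Xᵀy = [196, 16]ᵀ.
Eliminating β₀: 6·(row 1) − 29·(row 2) gives 749·β₁ = 6·196 − 29·16 = 712, so β₁ = 712/749.
Then β₀ = (16 − 29·(712/749))/6 = -1444/749.

β₁ = 0.951, β₀ = -1.928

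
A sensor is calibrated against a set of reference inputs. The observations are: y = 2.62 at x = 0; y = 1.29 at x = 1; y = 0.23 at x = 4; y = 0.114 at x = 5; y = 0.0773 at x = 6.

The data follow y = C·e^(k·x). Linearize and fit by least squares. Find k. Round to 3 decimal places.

k = -0.593

Let Y = ln y. Fitting Y = k·x + ln C by least squares:
Over the data: Σx = 16.0000, Σ(x)² = 78.0000, Σln y = -4.9835, Σx·ln y = -31.8422.
Normal system: [[78.0000, 16.0000]; [16.0000, 5]]·[k, ln C]ᵀ = [-31.8422, -4.9835]ᵀ.
Solving (det = 134.0000): k = -0.59310, ln C = 0.90123.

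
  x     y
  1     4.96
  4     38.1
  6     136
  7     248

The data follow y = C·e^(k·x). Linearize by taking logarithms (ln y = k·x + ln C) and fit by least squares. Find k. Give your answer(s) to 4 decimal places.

With ln yᵢ as the transformed response and xᵢ as the regressor:
Sums: Σx = 18.0000, Σ(x)² = 102.0000, Σln y = 15.6677, Σx·ln y = 84.2322.
Normal system: [[102.0000, 18.0000]; [18.0000, 4]]·[k, ln C]ᵀ = [84.2322, 15.6677]ᵀ.
Solving (det = 84.0000): k = 0.65369, ln C = 0.97531.

k = 0.6537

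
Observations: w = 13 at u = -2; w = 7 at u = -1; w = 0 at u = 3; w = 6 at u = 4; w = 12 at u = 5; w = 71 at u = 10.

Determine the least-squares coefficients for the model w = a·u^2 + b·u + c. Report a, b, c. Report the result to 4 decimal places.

a = 1.0207, b = -3.3232, c = 2.3223

XᵀX·[a, b, c]ᵀ = Xᵀw reads: 10979·a + 1207·b + 155·c = 7555;  1207·a + 155·b + 19·c = 761;  155·a + 19·b + 6·c = 109.
Solving the 3×3 system (Gaussian elimination) gives a = 151625/148552, b = -493665/148552, c = 86247/37138.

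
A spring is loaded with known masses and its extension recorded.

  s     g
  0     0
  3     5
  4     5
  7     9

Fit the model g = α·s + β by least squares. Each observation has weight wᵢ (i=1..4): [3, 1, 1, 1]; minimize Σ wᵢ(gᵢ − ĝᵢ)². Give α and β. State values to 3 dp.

The normal system XᵀWX·[α, β]ᵀ = XᵀWg is [[74, 14]; [14, 6]]·[α, β]ᵀ = [98, 19]ᵀ.
Eliminating β: 6·(row 1) − 14·(row 2) gives 248·α = 6·98 − 14·19 = 322, so α = 161/124.
Then β = (19 − 14·(161/124))/6 = 17/124.

α = 1.298, β = 0.137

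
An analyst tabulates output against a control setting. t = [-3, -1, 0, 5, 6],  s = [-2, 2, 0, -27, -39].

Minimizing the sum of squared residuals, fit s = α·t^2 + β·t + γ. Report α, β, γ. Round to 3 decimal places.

α = -0.828, β = -1.565, γ = 0.746

The normal system XᵀX·[α, β, γ]ᵀ = Xᵀs is [[2003, 313, 71]; [313, 71, 7]; [71, 7, 5]]·[α, β, γ]ᵀ = [-2095, -365, -66]ᵀ.
Row-reducing yields α = -10525/12714, β = -19897/12714, γ = 1581/2119.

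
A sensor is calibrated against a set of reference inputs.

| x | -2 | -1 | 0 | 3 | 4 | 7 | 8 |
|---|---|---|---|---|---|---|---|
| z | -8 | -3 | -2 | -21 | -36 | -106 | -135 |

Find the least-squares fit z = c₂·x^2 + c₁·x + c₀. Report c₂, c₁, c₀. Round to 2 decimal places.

c₂ = -2.02, c₁ = -0.63, c₀ = -1.47

Compute the Gram sums: Σx^2·x^2 = 6851, Σx^2·x = 937, Σx^2 = 143, Σx·x = 143, Σx = 19, Σ1 = 7.
Right-hand side: Σx^2·z = -14634, Σx·z = -2010, Σz = -311.
Normal equations: [[6851, 937, 143]; [937, 143, 19]; [143, 19, 7]]·[c₂, c₁, c₀]ᵀ = [-14634, -2010, -311]ᵀ.
Inverting the 3×3 Gram matrix, [c₂, c₁, c₀]ᵀ = [-136739/67718, -42649/67718, -1015/691]ᵀ.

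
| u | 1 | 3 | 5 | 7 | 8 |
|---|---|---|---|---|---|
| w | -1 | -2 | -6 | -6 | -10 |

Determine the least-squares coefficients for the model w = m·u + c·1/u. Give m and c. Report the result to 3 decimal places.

m = -1.088, c = 0.391

Setting ∂/∂m … = 0 gives: 148·m + 5·c = -159;  5·m + (837649/705600)·c = -2089/420.
(Σu·u = 148, Σu·1/u = 5, Σ1/u·1/u = 837649/705600, Σu·w = -159, Σ1/u·w = -2089/420.)
Eliminating c: (837649/705600)·(row 1) − 5·(row 2) gives (26583013/176400)·m = (837649/705600)·(-159) − 5·(-2089/420) = -38546197/235200, so m = -115638591/106332052.
Then c = ((-2089/420) − 5·(-115638591/106332052))/(837649/705600) = 10385760/26583013.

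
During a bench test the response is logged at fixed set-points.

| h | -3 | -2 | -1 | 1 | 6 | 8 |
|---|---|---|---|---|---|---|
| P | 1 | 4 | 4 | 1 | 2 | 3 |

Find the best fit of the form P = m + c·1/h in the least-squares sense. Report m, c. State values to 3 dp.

The normal system MᵀM·[m, c]ᵀ = MᵀP is [[6, -13/24]; [-13/24, 1385/576]]·[m, c]ᵀ = [15, -37/8]ᵀ.
Eliminating c: (1385/576)·(row 1) − (-13/24)·(row 2) gives (8141/576)·m = (1385/576)·15 − (-13/24)·(-37/8) = 537/16, so m = 19332/8141.
Then c = ((-37/8) − (-13/24)·(19332/8141))/(1385/576) = -11304/8141.

m = 2.375, c = -1.389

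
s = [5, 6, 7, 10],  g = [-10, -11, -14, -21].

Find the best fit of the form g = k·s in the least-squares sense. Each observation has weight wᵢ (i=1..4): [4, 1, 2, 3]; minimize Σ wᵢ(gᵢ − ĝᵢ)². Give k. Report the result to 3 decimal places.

k = -2.045

MᵀWM·[k]ᵀ = MᵀWg reads: 534·k = -1092.
Hence k = -1092 / 534 ≈ -2.04494.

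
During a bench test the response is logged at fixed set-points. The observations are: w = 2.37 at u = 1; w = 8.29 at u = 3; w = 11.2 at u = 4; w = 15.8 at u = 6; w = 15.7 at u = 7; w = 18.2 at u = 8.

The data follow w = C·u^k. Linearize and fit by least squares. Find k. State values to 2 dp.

k = 0.98

Taking logs, ln w = k·ln u + ln C, so regress ln w on ln u.
Σln u = 8.3020, Σ(ln u)² = 14.4498, Σln w = 13.8089, Σln u·ln w = 22.0098.
Equations: 14.4498·k + 8.3020·ln C = 22.0098;  8.3020·k + 6·ln C = 13.8089.
Δ = 14.4498·6 − (8.3020)² = 17.7753; k = (22.0098·6 − 8.3020·13.8089)/17.7753 = 0.97981, ln C = (14.4498·13.8089 − 8.3020·22.0098)/17.7753 = 0.94575.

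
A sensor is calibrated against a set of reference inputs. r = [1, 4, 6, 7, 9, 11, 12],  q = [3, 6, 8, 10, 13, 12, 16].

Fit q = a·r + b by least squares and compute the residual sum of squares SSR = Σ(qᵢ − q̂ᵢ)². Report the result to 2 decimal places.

SSR = 6.74

From the data, Σr·r = 448, Σr = 50, Σ1 = 7.
And Σr·q = 586, Σq = 68.
So AᵀA·[a, b]ᵀ = Aᵀq: [[448, 50]; [50, 7]]·[a, b]ᵀ = [586, 68]ᵀ.
Determinant 448·7 − 50² = 636.
a = (586·7 − 50·68)/636 = 117/106; b = (448·68 − 50·586)/636 = 97/53.
Residuals: 7/106, -13/53, -24/53, 47/106, 131/106, -209/106, 49/53; SSR = 357/53.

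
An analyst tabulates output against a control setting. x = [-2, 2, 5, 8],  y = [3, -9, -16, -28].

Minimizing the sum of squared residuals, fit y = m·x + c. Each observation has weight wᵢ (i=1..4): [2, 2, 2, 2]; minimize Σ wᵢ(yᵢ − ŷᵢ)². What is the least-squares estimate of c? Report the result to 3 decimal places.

Compute the Gram sums: Σwᵢ·x·x = 194, Σwᵢ·x = 26, Σwᵢ·1 = 8.
Right-hand side: Σwᵢ·x·y = -656, Σwᵢ·y = -100.
Δ = 194·8 − 26² = 876.
m = ((-656)·8 − 26·(-100))/876 = -662/219; c = (194·(-100) − 26·(-656))/876 = -586/219.

c = -2.676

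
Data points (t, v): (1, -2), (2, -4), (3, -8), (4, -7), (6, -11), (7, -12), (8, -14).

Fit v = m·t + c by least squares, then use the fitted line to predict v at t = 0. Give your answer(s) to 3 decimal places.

v̂ = -1.158

Entries of AᵀA: Σt·t = 179, Σt = 31, Σ1 = 7.
And Σt·v = -324, Σv = -58.
AᵀA·[m, c]ᵀ = Aᵀv becomes [[179, 31]; [31, 7]]·[m, c]ᵀ = [-324, -58]ᵀ.
det = 179·7 − 31² = 292.
m = ((-324)·7 − 31·(-58))/292 = -235/146; c = (179·(-58) − 31·(-324))/292 = -169/146.
At t = 0: v̂ = (-235/146)·(0) + (-169/146)·(1) = -169/146.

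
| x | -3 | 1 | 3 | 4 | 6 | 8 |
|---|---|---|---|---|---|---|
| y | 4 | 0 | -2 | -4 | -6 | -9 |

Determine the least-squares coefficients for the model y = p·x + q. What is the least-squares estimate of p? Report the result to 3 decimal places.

With design matrix M, MᵀM = [[135, 19]; [19, 6]] and Mᵀy = [-142, -17]ᵀ.
det = 135·6 − 19² = 449.
p = ((-142)·6 − 19·(-17))/449 = -529/449; q = (135·(-17) − 19·(-142))/449 = 403/449.

p = -1.178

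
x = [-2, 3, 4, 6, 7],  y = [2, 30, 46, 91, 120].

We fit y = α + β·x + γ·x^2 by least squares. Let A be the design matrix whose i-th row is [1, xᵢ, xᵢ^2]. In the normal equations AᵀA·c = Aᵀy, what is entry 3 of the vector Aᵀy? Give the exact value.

Entry 3 ↔ basis x^2, so (Aᵀy)_{3} = Σᵢ (x^2)·yᵢ = (4)·(2) + (9)·(30) + (16)·(46) + (36)·(91) + (49)·(120) = 10170.

10170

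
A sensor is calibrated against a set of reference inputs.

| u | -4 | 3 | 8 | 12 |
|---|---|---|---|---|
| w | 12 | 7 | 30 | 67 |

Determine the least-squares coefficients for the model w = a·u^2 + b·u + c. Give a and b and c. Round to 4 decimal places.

Compute the Gram sums: Σu^2·u^2 = 25169, Σu^2·u = 2203, Σu^2 = 233, Σu·u = 233, Σu = 19, Σ1 = 4.
Moment sums: Σu^2·w = 11823, Σu·w = 1017, Σw = 116.
Normal equations: [[25169, 2203, 233]; [2203, 233, 19]; [233, 19, 4]]·[a, b, c]ᵀ = [11823, 1017, 116]ᵀ.
Inverting the 3×3 Gram matrix, [a, b, c]ᵀ = [23591/50408, -16613/50408, 20821/6301]ᵀ.

a = 0.4680, b = -0.3296, c = 3.3044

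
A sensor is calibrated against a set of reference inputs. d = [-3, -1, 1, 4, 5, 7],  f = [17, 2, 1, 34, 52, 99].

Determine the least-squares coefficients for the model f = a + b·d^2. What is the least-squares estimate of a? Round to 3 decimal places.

a = -0.213

From the data, Σ1 = 6, Σd^2 = 101, Σd^2·d^2 = 3365.
And Σf = 205, Σd^2·f = 6851.
So AᵀA·[a, b]ᵀ = Aᵀf: [[6, 101]; [101, 3365]]·[a, b]ᵀ = [205, 6851]ᵀ.
Determinant 6·3365 − 101² = 9989.
a = (205·3365 − 101·6851)/9989 = -2126/9989; b = (6·6851 − 101·205)/9989 = 20401/9989.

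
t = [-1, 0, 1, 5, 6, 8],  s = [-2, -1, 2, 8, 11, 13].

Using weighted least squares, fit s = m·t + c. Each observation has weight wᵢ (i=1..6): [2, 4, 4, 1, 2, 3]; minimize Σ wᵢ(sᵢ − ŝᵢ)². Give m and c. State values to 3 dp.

Forming AᵀWA = [[295, 43]; [43, 16]] and AᵀWs = [496, 69]ᵀ gives AᵀWA·[m, c]ᵀ = AᵀWs.
Δ = 295·16 − 43² = 2871.
m = (496·16 − 43·69)/2871 = 4969/2871; c = (295·69 − 43·496)/2871 = -973/2871.

m = 1.731, c = -0.339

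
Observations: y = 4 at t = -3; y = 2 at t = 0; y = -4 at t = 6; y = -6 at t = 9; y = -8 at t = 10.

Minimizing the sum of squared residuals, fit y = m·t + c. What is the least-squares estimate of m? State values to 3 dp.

m = -0.907

Compute the Gram sums: Σt·t = 226, Σt = 22, Σ1 = 5.
And Σt·y = -170, Σy = -12.
AᵀA·[m, c]ᵀ = Aᵀy becomes [[226, 22]; [22, 5]]·[m, c]ᵀ = [-170, -12]ᵀ.
Δ = 226·5 − 22² = 646.
m = ((-170)·5 − 22·(-12))/646 = -293/323; c = (226·(-12) − 22·(-170))/646 = 514/323.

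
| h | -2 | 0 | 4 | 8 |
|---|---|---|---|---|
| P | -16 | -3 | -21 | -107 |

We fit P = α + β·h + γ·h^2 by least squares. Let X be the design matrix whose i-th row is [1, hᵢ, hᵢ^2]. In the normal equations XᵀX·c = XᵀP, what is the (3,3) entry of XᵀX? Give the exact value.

Row 3 ↔ basis h^2, column 3 ↔ basis h^2, so (XᵀX)_{3,3} = Σᵢ (h^2)·(h^2) = (4)·(4) + (0)·(0) + (16)·(16) + (64)·(64) = 4368.

4368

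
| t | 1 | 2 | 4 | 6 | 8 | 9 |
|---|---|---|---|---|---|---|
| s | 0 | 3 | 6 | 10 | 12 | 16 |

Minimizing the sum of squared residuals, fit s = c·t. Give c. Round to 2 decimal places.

Sums needed: Σt·t = 202.
And Σt·s = 330.
AᵀA·[c]ᵀ = Aᵀs becomes [[202]]·[c]ᵀ = [330]ᵀ.
Hence c = 330 / 202 ≈ 1.63366.

c = 1.63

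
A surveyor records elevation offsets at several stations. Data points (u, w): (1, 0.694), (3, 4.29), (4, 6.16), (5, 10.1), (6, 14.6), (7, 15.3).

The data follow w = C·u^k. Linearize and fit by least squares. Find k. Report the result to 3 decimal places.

k = 1.636

Let Y = ln w. Fitting Y = k·ln u + ln C by least squares:
AᵀA = [[12.7160, 7.8320]; [7.8320, 6]], rhs = [17.9541, 10.6305]ᵀ  (here Σln u = 7.8320, Σ(ln u)² = 12.7160, Σln w = 10.6305, Σln u·ln w = 17.9541).
Δ = 12.7160·6 − (7.8320)² = 14.9557; k = (17.9541·6 − 7.8320·10.6305)/14.9557 = 1.63592, ln C = (12.7160·10.6305 − 7.8320·17.9541)/14.9557 = -0.36367.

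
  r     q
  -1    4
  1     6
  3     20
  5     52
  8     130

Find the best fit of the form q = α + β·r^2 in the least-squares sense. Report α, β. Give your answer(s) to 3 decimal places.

α = 2.671, β = 1.986

XᵀX·[α, β]ᵀ = Xᵀq reads: 5·α + 100·β = 212;  100·α + 4804·β = 9810.
Δ = 5·4804 − 100² = 14020.
α = (212·4804 − 100·9810)/14020 = 9362/3505; β = (5·9810 − 100·212)/14020 = 2785/1402.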